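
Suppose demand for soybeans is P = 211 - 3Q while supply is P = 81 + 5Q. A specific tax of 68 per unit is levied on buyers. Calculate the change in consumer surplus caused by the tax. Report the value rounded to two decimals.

-306.00

Without the tax, 211 - 3Q = 81 + 5Q so Q* = 16.25 and P* = 162.25.
A tax on buyers shifts demand down by 68: (211 - 68) - 3Q = 81 + 5Q, so Q_t = 7.75. Buyers pay P_b = 187.75; sellers receive P_s = P_b - 68 = 119.75.
Consumers lose the trapezoid between P* and P_b out to Q_t plus the triangle from Q_t to Q*: change in CS = 90.0938 - 396.0938 = -306.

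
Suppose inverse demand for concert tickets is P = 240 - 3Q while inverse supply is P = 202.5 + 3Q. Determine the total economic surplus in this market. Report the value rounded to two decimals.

Setting demand equal to supply, 37.5 = 6Q, so Q* = 6.25 and P* = 221.25.
CS = (1/2)(6.25)(18.75) = 58.5938 and PS = (1/2)(6.25)(18.75) = 58.5938, so total surplus = 117.1875.

117.19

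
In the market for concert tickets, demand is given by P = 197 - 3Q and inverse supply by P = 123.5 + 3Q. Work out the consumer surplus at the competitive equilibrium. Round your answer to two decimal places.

Equilibrium: 197 - 3Q = 123.5 + 3Q, so Q* = 12.25 and P* = 160.25.
CS is the area between the demand curve and P* from 0 to Q*: (1/2)(12.25)(36.75) = 225.0938.

225.09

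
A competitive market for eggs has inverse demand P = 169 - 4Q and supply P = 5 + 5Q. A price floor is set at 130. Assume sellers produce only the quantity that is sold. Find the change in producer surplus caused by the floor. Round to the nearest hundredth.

150.97

Free-market equilibrium: 169 - 4Q = 5 + 5Q gives Q* = 18.2222, P* = 96.1111.
At the floor price 130, quantity demanded is (169 - 130)/4 = 9.75; demand is the short side, so Q = 9.75 trades at P = 130.
PS goes from (1/2)(18.2222)(91.1111) = 830.1235 to 981.0938 (computed as (130 - 5)(9.75) - (1/2)(5)(9.75)^2), a change of 150.9703.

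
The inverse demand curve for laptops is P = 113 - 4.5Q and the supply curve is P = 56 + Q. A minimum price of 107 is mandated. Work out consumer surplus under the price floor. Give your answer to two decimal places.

Free-market equilibrium: 113 - 4.5Q = 56 + Q gives Q* = 10.3636, P* = 66.3636.
At the floor price 107, quantity demanded is (113 - 107)/4.5 = 1.3333; demand is the short side, so Q = 1.3333 trades at P = 107.
CS is the triangle under demand above 107: (1/2)(1.3333)(113 - 107) = 4.

4.00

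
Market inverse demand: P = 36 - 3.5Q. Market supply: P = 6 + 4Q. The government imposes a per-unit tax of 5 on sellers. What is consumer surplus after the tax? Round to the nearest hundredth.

19.44

Without the tax, 36 - 3.5Q = 6 + 4Q so Q* = 4 and P* = 22.
A tax on sellers shifts supply up by 5: 36 - 3.5Q = 6 + 4Q + 5, so Q_t = 3.3333. Buyers pay P_b = 24.3333; sellers receive P_s = P_b - 5 = 19.3333.
Consumer surplus is the triangle under demand above P_b: (1/2)(3.3333)(36 - 24.3333) = 19.4444.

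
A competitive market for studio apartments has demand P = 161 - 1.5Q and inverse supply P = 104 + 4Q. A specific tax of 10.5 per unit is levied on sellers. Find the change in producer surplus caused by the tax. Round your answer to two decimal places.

Without the tax, 161 - 1.5Q = 104 + 4Q so Q* = 10.3636 and P* = 145.4545.
With the tax, sellers need 10.5 more per unit: 161 - 1.5Q = 104 + 4Q + 10.5, so Q_t = 8.4545. Buyers pay P_b = 148.3182; sellers receive P_s = P_b - 10.5 = 137.8182.
PS falls from (1/2)(10.3636)(41.4545) = 214.8099 to (1/2)(8.4545)(33.8182) = 142.9587, a change of -71.8512.

-71.85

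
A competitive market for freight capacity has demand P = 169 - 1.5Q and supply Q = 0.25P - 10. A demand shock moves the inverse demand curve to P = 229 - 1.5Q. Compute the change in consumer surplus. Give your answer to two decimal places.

473.06

Rewriting supply in inverse form: P = 40 + 4Q.
Initial equilibrium: Q_0 = 23.4545, P_0 = 133.8182; CS_0 = (1/2)(23.4545)(35.1818) = 412.5868, PS_0 = (1/2)(23.4545)(93.8182) = 1100.2314.
New equilibrium: 229 - 1.5Q = 40 + 4Q gives Q_1 = 34.3636, P_1 = 177.4545; CS_1 = 885.6446, PS_1 = 2361.719.
Change in consumer surplus = 885.6446 - 412.5868 = 473.0579.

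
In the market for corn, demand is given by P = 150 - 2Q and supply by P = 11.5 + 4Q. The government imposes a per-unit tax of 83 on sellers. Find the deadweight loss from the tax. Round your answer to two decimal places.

574.08

Pre-tax equilibrium: 150 - 2Q = 11.5 + 4Q gives Q* = 23.0833, P* = 103.8333.
A tax on sellers shifts supply up by 83: 150 - 2Q = 11.5 + 4Q + 83, so Q_t = 9.25. Buyers pay P_b = 131.5; sellers receive P_s = P_b - 83 = 48.5.
The welfare triangle lost has base Q* - Q_t = 13.8333 and height t = 83, so DWL = (1/2)(13.8333)(83) = 574.0833.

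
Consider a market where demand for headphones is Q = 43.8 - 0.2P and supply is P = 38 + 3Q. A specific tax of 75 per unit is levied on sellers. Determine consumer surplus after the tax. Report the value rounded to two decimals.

438.91

Rewriting demand in inverse form: P = 219 - 5Q.
Pre-tax equilibrium: 219 - 5Q = 38 + 3Q gives Q* = 22.625, P* = 105.875.
A tax on sellers shifts supply up by 75: 219 - 5Q = 38 + 3Q + 75, so Q_t = 13.25. Buyers pay P_b = 152.75; sellers receive P_s = P_b - 75 = 77.75.
CS = (1/2)(Q_t)(219 - P_b) = (1/2)(13.25)(66.25) = 438.9062.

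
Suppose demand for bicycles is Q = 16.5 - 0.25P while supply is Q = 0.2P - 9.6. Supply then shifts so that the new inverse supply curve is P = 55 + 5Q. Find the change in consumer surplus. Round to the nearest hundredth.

Rewriting demand in inverse form: P = 66 - 4Q.
Rewriting supply in inverse form: P = 48 + 5Q.
Initial equilibrium: Q_0 = 2, P_0 = 58; CS_0 = (1/2)(2)(8) = 8, PS_0 = (1/2)(2)(10) = 10.
New equilibrium: 66 - 4Q = 55 + 5Q gives Q_1 = 1.2222, P_1 = 61.1111; CS_1 = 2.9877, PS_1 = 3.7346.
Change in consumer surplus = 2.9877 - 8 = -5.0123.

-5.01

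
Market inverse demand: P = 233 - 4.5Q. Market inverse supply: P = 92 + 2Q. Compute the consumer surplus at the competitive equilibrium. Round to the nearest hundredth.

1058.75

Equilibrium: 233 - 4.5Q = 92 + 2Q, so Q* = 21.6923 and P* = 135.3846.
CS is the area between the demand curve and P* from 0 to Q*: (1/2)(21.6923)(97.6154) = 1058.7515.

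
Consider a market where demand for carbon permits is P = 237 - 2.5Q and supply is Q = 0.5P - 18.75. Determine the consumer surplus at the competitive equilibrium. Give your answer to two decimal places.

Rewriting supply in inverse form: P = 37.5 + 2Q.
Setting demand equal to supply, 199.5 = 4.5Q, so Q* = 44.3333 and P* = 126.1667.
CS is the area between the demand curve and P* from 0 to Q*: (1/2)(44.3333)(110.8333) = 2456.8056.

2456.81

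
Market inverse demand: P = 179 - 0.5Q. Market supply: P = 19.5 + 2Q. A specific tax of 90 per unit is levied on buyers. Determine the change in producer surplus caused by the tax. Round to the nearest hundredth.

Pre-tax equilibrium: 179 - 0.5Q = 19.5 + 2Q gives Q* = 63.8, P* = 147.1.
A tax on buyers shifts demand down by 90: (179 - 90) - 0.5Q = 19.5 + 2Q, so Q_t = 27.8. Buyers pay P_b = 165.1; sellers receive P_s = P_b - 90 = 75.1.
Producers lose the trapezoid between P_s and P* out to Q_t plus the triangle from Q_t to Q*: change in PS = 772.84 - 4070.44 = -3297.6.

-3297.60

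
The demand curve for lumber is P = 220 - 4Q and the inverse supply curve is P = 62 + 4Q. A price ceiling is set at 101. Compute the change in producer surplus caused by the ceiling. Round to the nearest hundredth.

Free-market equilibrium: 220 - 4Q = 62 + 4Q gives Q* = 19.75, P* = 141.
At the ceiling price 101, quantity supplied is (101 - 62)/4 = 9.75; supply is the short side, so Q = 9.75 trades at P = 101.
PS goes from (1/2)(19.75)(79) = 780.125 to 190.125 (computed as (101 - 62)(9.75) - (1/2)(4)(9.75)^2), a change of -590.

-590.00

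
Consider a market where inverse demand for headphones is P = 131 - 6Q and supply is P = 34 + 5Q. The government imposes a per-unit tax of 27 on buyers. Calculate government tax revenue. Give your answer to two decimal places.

171.82

Without the tax, 131 - 6Q = 34 + 5Q so Q* = 8.8182 and P* = 78.0909.
A tax on buyers shifts demand down by 27: (131 - 27) - 6Q = 34 + 5Q, so Q_t = 6.3636. Buyers pay P_b = 92.8182; sellers receive P_s = P_b - 27 = 65.8182.
Tax revenue = t x Q_t = 27 x 6.3636 = 171.8182.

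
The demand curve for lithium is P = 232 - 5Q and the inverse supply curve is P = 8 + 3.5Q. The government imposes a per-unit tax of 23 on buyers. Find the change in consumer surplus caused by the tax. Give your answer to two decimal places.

Without the tax, 232 - 5Q = 8 + 3.5Q so Q* = 26.3529 and P* = 100.2353.
With the tax, buyers' net willingness to pay falls by 23: (232 - 23) - 5Q = 8 + 3.5Q, so Q_t = 23.6471. Buyers pay P_b = 113.7647; sellers receive P_s = P_b - 23 = 90.7647.
Consumers lose the trapezoid between P* and P_b out to Q_t plus the triangle from Q_t to Q*: change in CS = 1397.9585 - 1736.1938 = -338.2353.

-338.24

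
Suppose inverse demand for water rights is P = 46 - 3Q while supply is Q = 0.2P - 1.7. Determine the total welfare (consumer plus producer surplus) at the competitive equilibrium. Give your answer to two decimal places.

87.89

Rewriting supply in inverse form: P = 8.5 + 5Q.
Equilibrium: 46 - 3Q = 8.5 + 5Q, so Q* = 4.6875 and P* = 31.9375.
CS = (1/2)(4.6875)(14.0625) = 32.959 and PS = (1/2)(4.6875)(23.4375) = 54.9316, so total surplus = 87.8906.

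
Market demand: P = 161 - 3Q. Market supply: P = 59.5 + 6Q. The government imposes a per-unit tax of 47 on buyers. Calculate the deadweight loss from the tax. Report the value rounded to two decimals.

Pre-tax equilibrium: 161 - 3Q = 59.5 + 6Q gives Q* = 11.2778, P* = 127.1667.
A tax on buyers shifts demand down by 47: (161 - 47) - 3Q = 59.5 + 6Q, so Q_t = 6.0556. Buyers pay P_b = 142.8333; sellers receive P_s = P_b - 47 = 95.8333.
The welfare triangle lost has base Q* - Q_t = 5.2222 and height t = 47, so DWL = (1/2)(5.2222)(47) = 122.7222.

122.72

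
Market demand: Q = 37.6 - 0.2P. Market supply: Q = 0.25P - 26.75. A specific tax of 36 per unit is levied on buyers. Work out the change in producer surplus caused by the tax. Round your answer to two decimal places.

Rewriting demand in inverse form: P = 188 - 5Q.
Rewriting supply in inverse form: P = 107 + 4Q.
Pre-tax equilibrium: 188 - 5Q = 107 + 4Q gives Q* = 9, P* = 143.
With the tax, buyers' net willingness to pay falls by 36: (188 - 36) - 5Q = 107 + 4Q, so Q_t = 5. Buyers pay P_b = 163; sellers receive P_s = P_b - 36 = 127.
PS falls from (1/2)(9)(36) = 162 to (1/2)(5)(20) = 50, a change of -112.

-112.00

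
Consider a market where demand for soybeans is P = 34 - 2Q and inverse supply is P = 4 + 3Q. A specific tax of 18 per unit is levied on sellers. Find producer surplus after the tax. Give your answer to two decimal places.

8.64

Without the tax, 34 - 2Q = 4 + 3Q so Q* = 6 and P* = 22.
A tax on sellers shifts supply up by 18: 34 - 2Q = 4 + 3Q + 18, so Q_t = 2.4. Buyers pay P_b = 29.2; sellers receive P_s = P_b - 18 = 11.2.
PS = (1/2)(Q_t)(P_s - 4) = (1/2)(2.4)(7.2) = 8.64.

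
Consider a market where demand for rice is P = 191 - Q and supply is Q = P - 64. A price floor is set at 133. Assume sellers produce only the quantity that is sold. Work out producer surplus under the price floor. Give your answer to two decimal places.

Rewriting supply in inverse form: P = 64 + Q.
Without the control, 191 - Q = 64 + Q so Q* = 63.5 and P* = 127.5.
At P = 133, buyers demand (191 - 133)/1 = 58 while sellers would supply more, so the quantity traded is 58 at price 133.
The supply price at Q = 58 is 122. PS is the trapezoid between 133 and supply over [0, 58]: (1/2)[(133 - 64) + (133 - 122)](58) = 2320.

2320.00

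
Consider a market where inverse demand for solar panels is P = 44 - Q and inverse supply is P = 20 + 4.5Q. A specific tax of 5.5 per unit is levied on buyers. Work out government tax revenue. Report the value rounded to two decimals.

18.50

Without the tax, 44 - Q = 20 + 4.5Q so Q* = 4.3636 and P* = 39.6364.
A tax on buyers shifts demand down by 5.5: (44 - 5.5) - Q = 20 + 4.5Q, so Q_t = 3.3636. Buyers pay P_b = 40.6364; sellers receive P_s = P_b - 5.5 = 35.1364.
Tax revenue = t x Q_t = 5.5 x 3.3636 = 18.5.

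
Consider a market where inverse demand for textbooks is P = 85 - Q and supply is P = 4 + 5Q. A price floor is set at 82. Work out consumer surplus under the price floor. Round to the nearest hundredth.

4.50

Without the control, 85 - Q = 4 + 5Q so Q* = 13.5 and P* = 71.5.
At the floor price 82, quantity demanded is (85 - 82)/1 = 3; demand is the short side, so Q = 3 trades at P = 82.
CS is the triangle under demand above 82: (1/2)(3)(85 - 82) = 4.5.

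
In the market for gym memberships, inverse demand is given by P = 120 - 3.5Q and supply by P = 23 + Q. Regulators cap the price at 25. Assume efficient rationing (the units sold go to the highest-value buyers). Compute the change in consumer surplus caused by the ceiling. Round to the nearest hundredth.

Without the control, 120 - 3.5Q = 23 + Q so Q* = 21.5556 and P* = 44.5556.
At the ceiling price 25, quantity supplied is (25 - 23)/1 = 2; supply is the short side, so Q = 2 trades at P = 25.
CS goes from (1/2)(21.5556)(75.4444) = 813.1235 to 183 (computed as (120 - 25)(2) - (1/2)(3.5)(2)^2), a change of -630.1235.

-630.12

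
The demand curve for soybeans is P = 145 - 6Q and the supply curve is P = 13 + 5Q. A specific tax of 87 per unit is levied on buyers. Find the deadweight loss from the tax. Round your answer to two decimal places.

344.05

Pre-tax equilibrium: 145 - 6Q = 13 + 5Q gives Q* = 12, P* = 73.
With the tax, buyers' net willingness to pay falls by 87: (145 - 87) - 6Q = 13 + 5Q, so Q_t = 4.0909. Buyers pay P_b = 120.4545; sellers receive P_s = P_b - 87 = 33.4545.
The welfare triangle lost has base Q* - Q_t = 7.9091 and height t = 87, so DWL = (1/2)(7.9091)(87) = 344.0455.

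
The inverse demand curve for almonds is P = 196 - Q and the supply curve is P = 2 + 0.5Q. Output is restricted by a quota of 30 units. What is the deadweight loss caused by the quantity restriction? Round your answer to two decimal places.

Without the quota, 196 - Q = 2 + 0.5Q gives Q* = 129.3333.
At Q = 30 the demand price is 196 - (30) = 166 and the supply price is 2 + 0.5(30) = 17.
Deadweight loss is the triangle between the curves from 30 to 129.3333: (1/2)(166 - 17)(129.3333 - 30) = 7400.3333.

7400.33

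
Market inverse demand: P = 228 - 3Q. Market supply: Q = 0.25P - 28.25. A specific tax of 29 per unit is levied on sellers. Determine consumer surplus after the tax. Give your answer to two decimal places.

226.41

Rewriting supply in inverse form: P = 113 + 4Q.
Pre-tax equilibrium: 228 - 3Q = 113 + 4Q gives Q* = 16.4286, P* = 178.7143.
A tax on sellers shifts supply up by 29: 228 - 3Q = 113 + 4Q + 29, so Q_t = 12.2857. Buyers pay P_b = 191.1429; sellers receive P_s = P_b - 29 = 162.1429.
Consumer surplus is the triangle under demand above P_b: (1/2)(12.2857)(228 - 191.1429) = 226.4082.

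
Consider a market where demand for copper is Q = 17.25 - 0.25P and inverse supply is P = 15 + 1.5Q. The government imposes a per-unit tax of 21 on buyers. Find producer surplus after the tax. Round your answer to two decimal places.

Rewriting demand in inverse form: P = 69 - 4Q.
Without the tax, 69 - 4Q = 15 + 1.5Q so Q* = 9.8182 and P* = 29.7273.
With the tax, buyers' net willingness to pay falls by 21: (69 - 21) - 4Q = 15 + 1.5Q, so Q_t = 6. Buyers pay P_b = 45; sellers receive P_s = P_b - 21 = 24.
Producer surplus is the triangle above supply below P_s: (1/2)(6)(24 - 15) = 27.

27.00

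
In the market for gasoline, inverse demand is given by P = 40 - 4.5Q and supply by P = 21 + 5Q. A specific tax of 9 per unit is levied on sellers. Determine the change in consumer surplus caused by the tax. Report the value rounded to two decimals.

-6.51

Without the tax, 40 - 4.5Q = 21 + 5Q so Q* = 2 and P* = 31.
With the tax, sellers need 9 more per unit: 40 - 4.5Q = 21 + 5Q + 9, so Q_t = 1.0526. Buyers pay P_b = 35.2632; sellers receive P_s = P_b - 9 = 26.2632.
CS falls from (1/2)(2)(9) = 9 to (1/2)(1.0526)(4.7368) = 2.4931, a change of -6.5069.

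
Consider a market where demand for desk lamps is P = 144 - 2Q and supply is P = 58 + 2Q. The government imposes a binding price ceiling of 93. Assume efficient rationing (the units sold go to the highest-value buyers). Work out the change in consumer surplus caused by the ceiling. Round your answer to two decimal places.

Without the control, 144 - 2Q = 58 + 2Q so Q* = 21.5 and P* = 101.
At the ceiling price 93, quantity supplied is (93 - 58)/2 = 17.5; supply is the short side, so Q = 17.5 trades at P = 93.
CS goes from (1/2)(21.5)(43) = 462.25 to 586.25 (computed as (144 - 93)(17.5) - (1/2)(2)(17.5)^2), a change of 124.

124.00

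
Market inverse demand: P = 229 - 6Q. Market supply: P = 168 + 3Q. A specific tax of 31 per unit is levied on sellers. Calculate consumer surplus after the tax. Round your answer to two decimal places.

Pre-tax equilibrium: 229 - 6Q = 168 + 3Q gives Q* = 6.7778, P* = 188.3333.
With the tax, sellers need 31 more per unit: 229 - 6Q = 168 + 3Q + 31, so Q_t = 3.3333. Buyers pay P_b = 209; sellers receive P_s = P_b - 31 = 178.
CS = (1/2)(Q_t)(229 - P_b) = (1/2)(3.3333)(20) = 33.3333.

33.33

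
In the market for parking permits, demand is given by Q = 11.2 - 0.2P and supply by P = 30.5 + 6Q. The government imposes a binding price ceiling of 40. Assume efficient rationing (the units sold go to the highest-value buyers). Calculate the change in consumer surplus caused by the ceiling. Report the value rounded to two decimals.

5.63

Rewriting demand in inverse form: P = 56 - 5Q.
Without the control, 56 - 5Q = 30.5 + 6Q so Q* = 2.3182 and P* = 44.4091.
At the ceiling price 40, quantity supplied is (40 - 30.5)/6 = 1.5833; supply is the short side, so Q = 1.5833 trades at P = 40.
CS goes from (1/2)(2.3182)(11.5909) = 13.4349 to 19.066 (computed as (56 - 40)(1.5833) - (1/2)(5)(1.5833)^2), a change of 5.6311.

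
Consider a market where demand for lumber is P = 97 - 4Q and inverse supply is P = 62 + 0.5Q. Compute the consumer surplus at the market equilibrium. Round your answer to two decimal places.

Equilibrium: 97 - 4Q = 62 + 0.5Q, so Q* = 7.7778 and P* = 65.8889.
Consumer surplus is the triangle under demand above P*: (1/2)(7.7778)(97 - 65.8889) = (1/2)(7.7778)(31.1111) = 120.9877.

120.99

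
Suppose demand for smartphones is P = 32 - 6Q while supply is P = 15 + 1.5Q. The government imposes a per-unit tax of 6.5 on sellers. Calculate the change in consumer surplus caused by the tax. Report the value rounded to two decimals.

-9.53

Pre-tax equilibrium: 32 - 6Q = 15 + 1.5Q gives Q* = 2.2667, P* = 18.4.
With the tax, sellers need 6.5 more per unit: 32 - 6Q = 15 + 1.5Q + 6.5, so Q_t = 1.4. Buyers pay P_b = 23.6; sellers receive P_s = P_b - 6.5 = 17.1.
CS falls from (1/2)(2.2667)(13.6) = 15.4133 to (1/2)(1.4)(8.4) = 5.88, a change of -9.5333.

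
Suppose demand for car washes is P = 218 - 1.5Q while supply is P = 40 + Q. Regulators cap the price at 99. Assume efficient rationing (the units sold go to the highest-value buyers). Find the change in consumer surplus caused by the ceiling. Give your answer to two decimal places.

Free-market equilibrium: 218 - 1.5Q = 40 + Q gives Q* = 71.2, P* = 111.2.
At the ceiling price 99, quantity supplied is (99 - 40)/1 = 59; supply is the short side, so Q = 59 trades at P = 99.
CS goes from (1/2)(71.2)(106.8) = 3802.08 to 4410.25 (computed as (218 - 99)(59) - (1/2)(1.5)(59)^2), a change of 608.17.

608.17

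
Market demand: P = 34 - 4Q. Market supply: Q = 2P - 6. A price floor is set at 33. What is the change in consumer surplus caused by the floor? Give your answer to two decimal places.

Rewriting supply in inverse form: P = 3 + 0.5Q.
Without the control, 34 - 4Q = 3 + 0.5Q so Q* = 6.8889 and P* = 6.4444.
At the floor price 33, quantity demanded is (34 - 33)/4 = 0.25; demand is the short side, so Q = 0.25 trades at P = 33.
CS goes from (1/2)(6.8889)(27.5556) = 94.9136 to 0.125 (computed as (34 - 33)(0.25) - (1/2)(4)(0.25)^2), a change of -94.7886.

-94.79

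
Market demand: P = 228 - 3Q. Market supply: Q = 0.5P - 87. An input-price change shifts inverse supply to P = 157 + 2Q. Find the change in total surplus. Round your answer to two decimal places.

Rewriting supply in inverse form: P = 174 + 2Q.
Initial equilibrium: Q_0 = 10.8, P_0 = 195.6; CS_0 = (1/2)(10.8)(32.4) = 174.96, PS_0 = (1/2)(10.8)(21.6) = 116.64.
New equilibrium: 228 - 3Q = 157 + 2Q gives Q_1 = 14.2, P_1 = 185.4; CS_1 = 302.46, PS_1 = 201.64.
Change in total surplus = (302.46 + 201.64) - (174.96 + 116.64) = 212.5.

212.50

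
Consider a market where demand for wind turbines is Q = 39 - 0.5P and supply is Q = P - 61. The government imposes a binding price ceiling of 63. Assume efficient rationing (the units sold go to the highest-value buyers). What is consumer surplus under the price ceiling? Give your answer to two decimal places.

Rewriting demand in inverse form: P = 78 - 2Q.
Rewriting supply in inverse form: P = 61 + Q.
Without the control, 78 - 2Q = 61 + Q so Q* = 5.6667 and P* = 66.6667.
At the ceiling price 63, quantity supplied is (63 - 61)/1 = 2; supply is the short side, so Q = 2 trades at P = 63.
The demand price at Q = 2 is 74. CS is the trapezoid between demand and 63 over [0, 2]: (1/2)[(78 - 63) + (74 - 63)](2) = 26.

26.00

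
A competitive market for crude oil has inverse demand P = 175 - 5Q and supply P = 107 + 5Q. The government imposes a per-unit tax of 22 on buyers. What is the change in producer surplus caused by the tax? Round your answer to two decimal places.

-62.70

Without the tax, 175 - 5Q = 107 + 5Q so Q* = 6.8 and P* = 141.
With the tax, buyers' net willingness to pay falls by 22: (175 - 22) - 5Q = 107 + 5Q, so Q_t = 4.6. Buyers pay P_b = 152; sellers receive P_s = P_b - 22 = 130.
PS falls from (1/2)(6.8)(34) = 115.6 to (1/2)(4.6)(23) = 52.9, a change of -62.7.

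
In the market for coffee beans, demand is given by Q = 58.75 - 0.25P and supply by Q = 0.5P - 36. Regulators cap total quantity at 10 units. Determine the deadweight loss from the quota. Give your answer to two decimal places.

884.08

Rewriting demand in inverse form: P = 235 - 4Q.
Rewriting supply in inverse form: P = 72 + 2Q.
Without the quota, 235 - 4Q = 72 + 2Q gives Q* = 27.1667.
At Q = 10 the demand price is 235 - 4(10) = 195 and the supply price is 72 + 2(10) = 92.
Deadweight loss is the triangle between the curves from 10 to 27.1667: (1/2)(195 - 92)(27.1667 - 10) = 884.0833.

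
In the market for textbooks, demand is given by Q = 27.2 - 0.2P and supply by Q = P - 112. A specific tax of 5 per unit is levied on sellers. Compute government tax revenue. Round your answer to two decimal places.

Rewriting demand in inverse form: P = 136 - 5Q.
Rewriting supply in inverse form: P = 112 + Q.
Pre-tax equilibrium: 136 - 5Q = 112 + Q gives Q* = 4, P* = 116.
A tax on sellers shifts supply up by 5: 136 - 5Q = 112 + Q + 5, so Q_t = 3.1667. Buyers pay P_b = 120.1667; sellers receive P_s = P_b - 5 = 115.1667.
Revenue is the tax times quantity traded: 5 x 3.1667 = 15.8333.

15.83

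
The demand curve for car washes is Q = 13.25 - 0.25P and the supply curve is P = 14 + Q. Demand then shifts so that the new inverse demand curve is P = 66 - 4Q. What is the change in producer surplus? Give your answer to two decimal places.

Rewriting demand in inverse form: P = 53 - 4Q.
Initial equilibrium: Q_0 = 7.8, P_0 = 21.8; CS_0 = (1/2)(7.8)(31.2) = 121.68, PS_0 = (1/2)(7.8)(7.8) = 30.42.
New equilibrium: 66 - 4Q = 14 + Q gives Q_1 = 10.4, P_1 = 24.4; CS_1 = 216.32, PS_1 = 54.08.
Change in producer surplus = 54.08 - 30.42 = 23.66.

23.66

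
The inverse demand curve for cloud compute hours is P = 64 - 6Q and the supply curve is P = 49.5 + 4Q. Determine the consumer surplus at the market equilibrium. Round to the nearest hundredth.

Set 64 - 6Q = 49.5 + 4Q, which gives 14.5 = 10Q, so Q* = 1.45 and P* = 64 - 6(1.45) = 55.3.
CS is the area between the demand curve and P* from 0 to Q*: (1/2)(1.45)(8.7) = 6.3075.

6.31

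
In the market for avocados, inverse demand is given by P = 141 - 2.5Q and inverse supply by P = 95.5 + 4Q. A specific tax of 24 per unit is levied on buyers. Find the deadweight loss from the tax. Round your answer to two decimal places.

Pre-tax equilibrium: 141 - 2.5Q = 95.5 + 4Q gives Q* = 7, P* = 123.5.
A tax on buyers shifts demand down by 24: (141 - 24) - 2.5Q = 95.5 + 4Q, so Q_t = 3.3077. Buyers pay P_b = 132.7308; sellers receive P_s = P_b - 24 = 108.7308.
Deadweight loss is the triangle between the curves from Q_t to Q*: (1/2)(7 - 3.3077)(24) = 44.3077.

44.31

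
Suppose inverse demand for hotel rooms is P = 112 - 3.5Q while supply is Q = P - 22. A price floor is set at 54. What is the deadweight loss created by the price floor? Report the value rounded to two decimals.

Rewriting supply in inverse form: P = 22 + Q.
Free-market equilibrium: 112 - 3.5Q = 22 + Q gives Q* = 20, P* = 42.
At P = 54, buyers demand (112 - 54)/3.5 = 16.5714 while sellers would supply more, so the quantity traded is 16.5714 at price 54.
The lost-trades triangle has base Q* - 16.5714 = 3.4286 and height equal to the gap between the curves at Q = 16.5714, which is 54 - 38.5714 = 15.4286. DWL = (1/2)(3.4286)(15.4286) = 26.449.

26.45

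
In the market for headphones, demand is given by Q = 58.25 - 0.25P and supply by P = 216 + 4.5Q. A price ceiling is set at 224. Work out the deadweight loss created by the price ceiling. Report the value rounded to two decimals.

Rewriting demand in inverse form: P = 233 - 4Q.
Free-market equilibrium: 233 - 4Q = 216 + 4.5Q gives Q* = 2, P* = 225.
At the ceiling price 224, quantity supplied is (224 - 216)/4.5 = 1.7778; supply is the short side, so Q = 1.7778 trades at P = 224.
The lost-trades triangle has base Q* - 1.7778 = 0.2222 and height equal to the gap between the curves at Q = 1.7778, which is 225.8889 - 224 = 1.8889. DWL = (1/2)(0.2222)(1.8889) = 0.2099.

0.21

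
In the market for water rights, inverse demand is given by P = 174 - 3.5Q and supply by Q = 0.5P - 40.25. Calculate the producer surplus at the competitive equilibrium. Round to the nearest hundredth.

289.00

Rewriting supply in inverse form: P = 80.5 + 2Q.
Set 174 - 3.5Q = 80.5 + 2Q, which gives 93.5 = 5.5Q, so Q* = 17 and P* = 174 - 3.5(17) = 114.5.
Producer surplus is the triangle above supply below P*: (1/2)(17)(114.5 - 80.5) = (1/2)(17)(34) = 289.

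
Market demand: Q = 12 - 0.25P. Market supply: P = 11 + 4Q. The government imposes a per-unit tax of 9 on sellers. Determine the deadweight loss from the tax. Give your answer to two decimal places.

5.06

Rewriting demand in inverse form: P = 48 - 4Q.
Pre-tax equilibrium: 48 - 4Q = 11 + 4Q gives Q* = 4.625, P* = 29.5.
A tax on sellers shifts supply up by 9: 48 - 4Q = 11 + 4Q + 9, so Q_t = 3.5. Buyers pay P_b = 34; sellers receive P_s = P_b - 9 = 25.
Deadweight loss is the triangle between the curves from Q_t to Q*: (1/2)(4.625 - 3.5)(9) = 5.0625.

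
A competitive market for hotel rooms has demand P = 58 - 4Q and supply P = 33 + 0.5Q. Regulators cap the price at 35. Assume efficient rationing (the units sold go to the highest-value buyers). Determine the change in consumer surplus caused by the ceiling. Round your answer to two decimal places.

Free-market equilibrium: 58 - 4Q = 33 + 0.5Q gives Q* = 5.5556, P* = 35.7778.
At the ceiling price 35, quantity supplied is (35 - 33)/0.5 = 4; supply is the short side, so Q = 4 trades at P = 35.
CS goes from (1/2)(5.5556)(22.2222) = 61.7284 to 60 (computed as (58 - 35)(4) - (1/2)(4)(4)^2), a change of -1.7284.

-1.73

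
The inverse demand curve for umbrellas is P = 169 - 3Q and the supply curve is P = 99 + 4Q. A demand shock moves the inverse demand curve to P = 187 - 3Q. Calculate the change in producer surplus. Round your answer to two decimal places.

Initial equilibrium: Q_0 = 10, P_0 = 139; CS_0 = (1/2)(10)(30) = 150, PS_0 = (1/2)(10)(40) = 200.
New equilibrium: 187 - 3Q = 99 + 4Q gives Q_1 = 12.5714, P_1 = 149.2857; CS_1 = 237.0612, PS_1 = 316.0816.
Change in producer surplus = 316.0816 - 200 = 116.0816.

116.08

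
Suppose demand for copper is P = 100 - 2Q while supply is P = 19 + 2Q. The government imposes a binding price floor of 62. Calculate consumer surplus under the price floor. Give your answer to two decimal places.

361.00

Without the control, 100 - 2Q = 19 + 2Q so Q* = 20.25 and P* = 59.5.
At the floor price 62, quantity demanded is (100 - 62)/2 = 19; demand is the short side, so Q = 19 trades at P = 62.
CS is the triangle under demand above 62: (1/2)(19)(100 - 62) = 361.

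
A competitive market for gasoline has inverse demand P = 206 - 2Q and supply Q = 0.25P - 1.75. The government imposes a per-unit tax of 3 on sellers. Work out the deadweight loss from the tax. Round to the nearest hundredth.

Rewriting supply in inverse form: P = 7 + 4Q.
Pre-tax equilibrium: 206 - 2Q = 7 + 4Q gives Q* = 33.1667, P* = 139.6667.
A tax on sellers shifts supply up by 3: 206 - 2Q = 7 + 4Q + 3, so Q_t = 32.6667. Buyers pay P_b = 140.6667; sellers receive P_s = P_b - 3 = 137.6667.
The welfare triangle lost has base Q* - Q_t = 0.5 and height t = 3, so DWL = (1/2)(0.5)(3) = 0.75.

0.75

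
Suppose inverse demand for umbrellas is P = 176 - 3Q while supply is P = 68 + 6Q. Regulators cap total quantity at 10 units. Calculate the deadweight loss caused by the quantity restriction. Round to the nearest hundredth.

18.00

Unrestricted equilibrium: Q* = (176 - 68)/(3 + 6) = 12.
At Q = 10 the demand price is 176 - 3(10) = 146 and the supply price is 68 + 6(10) = 128.
Deadweight loss is the triangle between the curves from 10 to 12: (1/2)(146 - 128)(12 - 10) = 18.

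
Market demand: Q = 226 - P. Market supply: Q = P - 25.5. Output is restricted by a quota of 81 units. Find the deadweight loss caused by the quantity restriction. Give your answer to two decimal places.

Rewriting demand in inverse form: P = 226 - Q.
Rewriting supply in inverse form: P = 25.5 + Q.
Unrestricted equilibrium: Q* = (226 - 25.5)/(1 + 1) = 100.25.
At Q = 81 the demand price is 226 - (81) = 145 and the supply price is 25.5 + (81) = 106.5.
Deadweight loss is the triangle between the curves from 81 to 100.25: (1/2)(145 - 106.5)(100.25 - 81) = 370.5625.

370.56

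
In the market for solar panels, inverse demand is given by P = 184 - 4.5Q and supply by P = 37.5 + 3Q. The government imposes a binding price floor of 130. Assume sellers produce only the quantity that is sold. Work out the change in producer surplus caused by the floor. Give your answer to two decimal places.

321.67

Free-market equilibrium: 184 - 4.5Q = 37.5 + 3Q gives Q* = 19.5333, P* = 96.1.
At the floor price 130, quantity demanded is (184 - 130)/4.5 = 12; demand is the short side, so Q = 12 trades at P = 130.
PS goes from (1/2)(19.5333)(58.6) = 572.3267 to 894 (computed as (130 - 37.5)(12) - (1/2)(3)(12)^2), a change of 321.6733.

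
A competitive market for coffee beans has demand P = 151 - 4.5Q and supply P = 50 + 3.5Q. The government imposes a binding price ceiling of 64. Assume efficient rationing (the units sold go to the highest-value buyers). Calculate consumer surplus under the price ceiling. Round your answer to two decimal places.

Without the control, 151 - 4.5Q = 50 + 3.5Q so Q* = 12.625 and P* = 94.1875.
At P = 64, sellers supply (64 - 50)/3.5 = 4 while buyers want more, so the quantity traded is 4 at price 64.
The demand price at Q = 4 is 133. CS is the trapezoid between demand and 64 over [0, 4]: (1/2)[(151 - 64) + (133 - 64)](4) = 312.

312.00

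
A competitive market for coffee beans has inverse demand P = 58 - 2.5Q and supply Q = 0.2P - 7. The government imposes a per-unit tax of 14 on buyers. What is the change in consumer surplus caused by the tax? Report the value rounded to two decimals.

-9.96

Rewriting supply in inverse form: P = 35 + 5Q.
Without the tax, 58 - 2.5Q = 35 + 5Q so Q* = 3.0667 and P* = 50.3333.
With the tax, buyers' net willingness to pay falls by 14: (58 - 14) - 2.5Q = 35 + 5Q, so Q_t = 1.2. Buyers pay P_b = 55; sellers receive P_s = P_b - 14 = 41.
CS falls from (1/2)(3.0667)(7.6667) = 11.7556 to (1/2)(1.2)(3) = 1.8, a change of -9.9556.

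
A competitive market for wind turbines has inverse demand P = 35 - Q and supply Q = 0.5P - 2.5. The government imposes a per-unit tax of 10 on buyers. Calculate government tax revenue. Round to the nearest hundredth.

66.67

Rewriting supply in inverse form: P = 5 + 2Q.
Pre-tax equilibrium: 35 - Q = 5 + 2Q gives Q* = 10, P* = 25.
A tax on buyers shifts demand down by 10: (35 - 10) - Q = 5 + 2Q, so Q_t = 6.6667. Buyers pay P_b = 28.3333; sellers receive P_s = P_b - 10 = 18.3333.
Tax revenue = t x Q_t = 10 x 6.6667 = 66.6667.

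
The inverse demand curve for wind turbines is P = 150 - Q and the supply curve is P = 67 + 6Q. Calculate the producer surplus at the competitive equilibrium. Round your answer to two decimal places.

Equilibrium: 150 - Q = 67 + 6Q, so Q* = 11.8571 and P* = 138.1429.
The supply curve's price intercept is 67, so PS = (1/2)(Q*)(P* - 67) = (1/2)(11.8571)(71.1429) = 421.7755.

421.78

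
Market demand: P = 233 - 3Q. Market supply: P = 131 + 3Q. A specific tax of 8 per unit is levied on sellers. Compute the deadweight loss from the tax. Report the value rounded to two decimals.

5.33

Pre-tax equilibrium: 233 - 3Q = 131 + 3Q gives Q* = 17, P* = 182.
A tax on sellers shifts supply up by 8: 233 - 3Q = 131 + 3Q + 8, so Q_t = 15.6667. Buyers pay P_b = 186; sellers receive P_s = P_b - 8 = 178.
The welfare triangle lost has base Q* - Q_t = 1.3333 and height t = 8, so DWL = (1/2)(1.3333)(8) = 5.3333.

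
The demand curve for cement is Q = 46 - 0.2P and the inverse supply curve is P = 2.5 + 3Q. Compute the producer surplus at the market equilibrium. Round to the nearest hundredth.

Rewriting demand in inverse form: P = 230 - 5Q.
Set 230 - 5Q = 2.5 + 3Q, which gives 227.5 = 8Q, so Q* = 28.4375 and P* = 230 - 5(28.4375) = 87.8125.
Producer surplus is the triangle above supply below P*: (1/2)(28.4375)(87.8125 - 2.5) = (1/2)(28.4375)(85.3125) = 1213.0371.

1213.04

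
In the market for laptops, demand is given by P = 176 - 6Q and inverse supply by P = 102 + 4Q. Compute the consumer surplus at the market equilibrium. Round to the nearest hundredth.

164.28

Set 176 - 6Q = 102 + 4Q, which gives 74 = 10Q, so Q* = 7.4 and P* = 176 - 6(7.4) = 131.6.
CS is the area between the demand curve and P* from 0 to Q*: (1/2)(7.4)(44.4) = 164.28.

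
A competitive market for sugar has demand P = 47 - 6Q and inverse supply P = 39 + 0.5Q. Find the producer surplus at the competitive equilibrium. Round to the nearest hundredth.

Set 47 - 6Q = 39 + 0.5Q, which gives 8 = 6.5Q, so Q* = 1.2308 and P* = 47 - 6(1.2308) = 39.6154.
PS is the area between P* and the supply curve from 0 to Q*: (1/2)(1.2308)(0.6154) = 0.3787.

0.38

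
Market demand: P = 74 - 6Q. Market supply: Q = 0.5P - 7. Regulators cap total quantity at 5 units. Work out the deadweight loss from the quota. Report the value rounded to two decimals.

25.00

Rewriting supply in inverse form: P = 14 + 2Q.
Without the quota, 74 - 6Q = 14 + 2Q gives Q* = 7.5.
At Q = 5 the demand price is 74 - 6(5) = 44 and the supply price is 14 + 2(5) = 24.
DWL = (1/2)(gap between curves at 5) x (Q* - 5) = (1/2)(20)(2.5) = 25.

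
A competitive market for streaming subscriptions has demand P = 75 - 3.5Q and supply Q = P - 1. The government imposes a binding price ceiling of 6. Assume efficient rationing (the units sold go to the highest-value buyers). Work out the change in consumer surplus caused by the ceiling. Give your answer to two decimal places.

Rewriting supply in inverse form: P = 1 + Q.
Free-market equilibrium: 75 - 3.5Q = 1 + Q gives Q* = 16.4444, P* = 17.4444.
At the ceiling price 6, quantity supplied is (6 - 1)/1 = 5; supply is the short side, so Q = 5 trades at P = 6.
CS goes from (1/2)(16.4444)(57.5556) = 473.2346 to 301.25 (computed as (75 - 6)(5) - (1/2)(3.5)(5)^2), a change of -171.9846.

-171.98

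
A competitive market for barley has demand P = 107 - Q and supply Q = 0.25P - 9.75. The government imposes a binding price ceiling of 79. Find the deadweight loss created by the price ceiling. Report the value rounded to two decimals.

32.40

Rewriting supply in inverse form: P = 39 + 4Q.
Without the control, 107 - Q = 39 + 4Q so Q* = 13.6 and P* = 93.4.
At the ceiling price 79, quantity supplied is (79 - 39)/4 = 10; supply is the short side, so Q = 10 trades at P = 79.
The lost-trades triangle has base Q* - 10 = 3.6 and height equal to the gap between the curves at Q = 10, which is 97 - 79 = 18. DWL = (1/2)(3.6)(18) = 32.4.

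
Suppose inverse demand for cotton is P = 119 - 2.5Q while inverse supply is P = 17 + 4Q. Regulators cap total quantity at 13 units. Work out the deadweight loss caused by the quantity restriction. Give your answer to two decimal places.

Without the quota, 119 - 2.5Q = 17 + 4Q gives Q* = 15.6923.
At Q = 13 the demand price is 119 - 2.5(13) = 86.5 and the supply price is 17 + 4(13) = 69.
DWL = (1/2)(gap between curves at 13) x (Q* - 13) = (1/2)(17.5)(2.6923) = 23.5577.

23.56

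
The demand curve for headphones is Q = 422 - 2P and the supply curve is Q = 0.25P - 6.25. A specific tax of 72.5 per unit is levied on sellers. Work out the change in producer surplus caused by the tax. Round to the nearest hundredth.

Rewriting demand in inverse form: P = 211 - 0.5Q.
Rewriting supply in inverse form: P = 25 + 4Q.
Pre-tax equilibrium: 211 - 0.5Q = 25 + 4Q gives Q* = 41.3333, P* = 190.3333.
With the tax, sellers need 72.5 more per unit: 211 - 0.5Q = 25 + 4Q + 72.5, so Q_t = 25.2222. Buyers pay P_b = 198.3889; sellers receive P_s = P_b - 72.5 = 125.8889.
Producers lose the trapezoid between P_s and P* out to Q_t plus the triangle from Q_t to Q*: change in PS = 1272.321 - 3416.8889 = -2144.5679.

-2144.57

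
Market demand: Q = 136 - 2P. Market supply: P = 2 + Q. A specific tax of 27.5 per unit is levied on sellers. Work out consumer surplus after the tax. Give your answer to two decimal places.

164.69

Rewriting demand in inverse form: P = 68 - 0.5Q.
Pre-tax equilibrium: 68 - 0.5Q = 2 + Q gives Q* = 44, P* = 46.
With the tax, sellers need 27.5 more per unit: 68 - 0.5Q = 2 + Q + 27.5, so Q_t = 25.6667. Buyers pay P_b = 55.1667; sellers receive P_s = P_b - 27.5 = 27.6667.
Consumer surplus is the triangle under demand above P_b: (1/2)(25.6667)(68 - 55.1667) = 164.6944.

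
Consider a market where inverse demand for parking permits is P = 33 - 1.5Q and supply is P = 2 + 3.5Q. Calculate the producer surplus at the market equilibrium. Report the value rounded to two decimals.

Setting demand equal to supply, 31 = 5Q, so Q* = 6.2 and P* = 23.7.
The supply curve's price intercept is 2, so PS = (1/2)(Q*)(P* - 2) = (1/2)(6.2)(21.7) = 67.27.

67.27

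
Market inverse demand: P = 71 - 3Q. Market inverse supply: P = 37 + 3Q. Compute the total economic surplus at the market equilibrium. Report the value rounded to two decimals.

96.33

Setting demand equal to supply, 34 = 6Q, so Q* = 5.6667 and P* = 54.
Total surplus is the full triangle between the curves from 0 to Q*: (1/2)(5.6667)(71 - 37) = 96.3333.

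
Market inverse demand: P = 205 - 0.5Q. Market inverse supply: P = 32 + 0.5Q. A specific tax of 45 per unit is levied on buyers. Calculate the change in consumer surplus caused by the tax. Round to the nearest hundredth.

Without the tax, 205 - 0.5Q = 32 + 0.5Q so Q* = 173 and P* = 118.5.
With the tax, buyers' net willingness to pay falls by 45: (205 - 45) - 0.5Q = 32 + 0.5Q, so Q_t = 128. Buyers pay P_b = 141; sellers receive P_s = P_b - 45 = 96.
Consumers lose the trapezoid between P* and P_b out to Q_t plus the triangle from Q_t to Q*: change in CS = 4096 - 7482.25 = -3386.25.

-3386.25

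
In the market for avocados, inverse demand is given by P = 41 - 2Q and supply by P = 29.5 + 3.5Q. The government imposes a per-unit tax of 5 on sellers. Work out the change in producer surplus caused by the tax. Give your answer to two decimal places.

Without the tax, 41 - 2Q = 29.5 + 3.5Q so Q* = 2.0909 and P* = 36.8182.
A tax on sellers shifts supply up by 5: 41 - 2Q = 29.5 + 3.5Q + 5, so Q_t = 1.1818. Buyers pay P_b = 38.6364; sellers receive P_s = P_b - 5 = 33.6364.
Producers lose the trapezoid between P_s and P* out to Q_t plus the triangle from Q_t to Q*: change in PS = 2.4442 - 7.6508 = -5.2066.

-5.21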